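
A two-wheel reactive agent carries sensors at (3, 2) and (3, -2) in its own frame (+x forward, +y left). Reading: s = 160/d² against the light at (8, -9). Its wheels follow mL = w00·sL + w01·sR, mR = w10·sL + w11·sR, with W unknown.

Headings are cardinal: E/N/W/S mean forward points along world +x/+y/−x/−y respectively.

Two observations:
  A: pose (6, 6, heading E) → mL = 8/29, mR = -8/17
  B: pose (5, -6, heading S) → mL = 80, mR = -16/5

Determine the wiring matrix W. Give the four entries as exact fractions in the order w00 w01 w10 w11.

1/2 0 0 -1/2

obs A: pose=(6,6,E) → sL=16/29, sR=16/17, mL=8/29, mR=-8/17
obs B: pose=(5,-6,S) → sL=160, sR=32/5, mL=80, mR=-16/5
sensor matrix S = [[16/29, 16/17], [160, 32/5]]; det S = -362496/2465
solve [mL_A; mL_B] = S·[w00; w01] and [mR_A; mR_B] = S·[w10; w11]:
  w00 = 1/2, w01 = 0, w10 = 0, w11 = -1/2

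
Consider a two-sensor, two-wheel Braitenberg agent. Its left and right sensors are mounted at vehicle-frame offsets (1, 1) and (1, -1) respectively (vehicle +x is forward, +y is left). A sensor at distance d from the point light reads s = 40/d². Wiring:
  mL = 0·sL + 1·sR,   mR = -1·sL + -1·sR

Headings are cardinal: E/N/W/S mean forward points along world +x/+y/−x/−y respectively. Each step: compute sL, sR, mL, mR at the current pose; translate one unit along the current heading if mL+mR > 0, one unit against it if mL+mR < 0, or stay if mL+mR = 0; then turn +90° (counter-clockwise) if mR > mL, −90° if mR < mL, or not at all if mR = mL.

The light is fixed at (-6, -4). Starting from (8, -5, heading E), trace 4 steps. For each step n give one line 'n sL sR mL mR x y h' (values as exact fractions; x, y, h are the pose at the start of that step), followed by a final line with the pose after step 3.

n=0: pose=(8,-5,E); sL=8/45, sR=40/229; mL=40/229, mR=-3632/10305; mL+mR=-8/45 → advance -1; mR−mL=-5432/10305 → turn -1·90°
n=1: pose=(7,-5,S); sL=1/5, sR=10/37; mL=10/37, mR=-87/185; mL+mR=-1/5 → advance -1; mR−mL=-137/185 → turn -1·90°
n=2: pose=(7,-4,W); sL=8/29, sR=8/29; mL=8/29, mR=-16/29; mL+mR=-8/29 → advance -1; mR−mL=-24/29 → turn -1·90°
n=3: pose=(8,-4,N); sL=4/17, sR=20/113; mL=20/113, mR=-792/1921; mL+mR=-4/17 → advance -1; mR−mL=-1132/1921 → turn -1·90°

0 8/45 40/229 40/229 -3632/10305 8 -5 E
1 1/5 10/37 10/37 -87/185 7 -5 S
2 8/29 8/29 8/29 -16/29 7 -4 W
3 4/17 20/113 20/113 -792/1921 8 -4 N
final 8 -5 E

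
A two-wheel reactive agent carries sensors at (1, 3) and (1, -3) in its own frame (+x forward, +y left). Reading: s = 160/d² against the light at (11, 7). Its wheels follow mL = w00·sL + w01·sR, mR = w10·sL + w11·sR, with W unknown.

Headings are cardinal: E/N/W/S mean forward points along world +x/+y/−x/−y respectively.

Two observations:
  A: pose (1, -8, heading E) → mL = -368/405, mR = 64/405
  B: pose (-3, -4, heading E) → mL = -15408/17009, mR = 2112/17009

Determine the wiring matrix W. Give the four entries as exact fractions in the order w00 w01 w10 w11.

obs A: pose=(1,-8,E) → sL=32/45, sR=32/81, mL=-368/405, mR=64/405
obs B: pose=(-3,-4,E) → sL=160/233, sR=32/73, mL=-15408/17009, mR=2112/17009
sensor matrix S = [[32/45, 32/81], [160/233, 32/73]]; det S = 278528/6888645
solve [mL_A; mL_B] = S·[w00; w01] and [mR_A; mR_B] = S·[w10; w11]:
  w00 = -1, w01 = -1/2, w10 = 1/2, w11 = -1/2

-1 -1/2 1/2 -1/2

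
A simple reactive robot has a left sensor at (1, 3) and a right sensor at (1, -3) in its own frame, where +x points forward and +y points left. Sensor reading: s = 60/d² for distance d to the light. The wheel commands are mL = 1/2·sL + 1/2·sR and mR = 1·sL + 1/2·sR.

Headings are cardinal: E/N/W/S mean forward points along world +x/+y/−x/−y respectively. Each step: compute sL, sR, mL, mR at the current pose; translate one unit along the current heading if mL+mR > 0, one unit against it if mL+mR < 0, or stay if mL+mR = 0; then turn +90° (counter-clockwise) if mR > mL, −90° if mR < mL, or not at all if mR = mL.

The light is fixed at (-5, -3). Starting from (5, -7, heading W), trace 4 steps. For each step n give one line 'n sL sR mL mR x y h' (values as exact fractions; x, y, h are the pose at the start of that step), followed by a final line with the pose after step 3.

0 6/13 30/41 318/533 441/533 5 -7 W
1 60/169 60/61 6900/10309 8730/10309 4 -7 S
2 15/26 15/41 1005/2132 405/533 4 -8 E
3 12/13 12/37 300/481 522/481 5 -8 N
final 5 -7 W

n=0: pose=(5,-7,W); sL=6/13, sR=30/41; mL=318/533, mR=441/533; mL+mR=759/533 → advance +1; mR−mL=3/13 → turn +1·90°
n=1: pose=(4,-7,S); sL=60/169, sR=60/61; mL=6900/10309, mR=8730/10309; mL+mR=15630/10309 → advance +1; mR−mL=30/169 → turn +1·90°
n=2: pose=(4,-8,E); sL=15/26, sR=15/41; mL=1005/2132, mR=405/533; mL+mR=2625/2132 → advance +1; mR−mL=15/52 → turn +1·90°
n=3: pose=(5,-8,N); sL=12/13, sR=12/37; mL=300/481, mR=522/481; mL+mR=822/481 → advance +1; mR−mL=6/13 → turn +1·90°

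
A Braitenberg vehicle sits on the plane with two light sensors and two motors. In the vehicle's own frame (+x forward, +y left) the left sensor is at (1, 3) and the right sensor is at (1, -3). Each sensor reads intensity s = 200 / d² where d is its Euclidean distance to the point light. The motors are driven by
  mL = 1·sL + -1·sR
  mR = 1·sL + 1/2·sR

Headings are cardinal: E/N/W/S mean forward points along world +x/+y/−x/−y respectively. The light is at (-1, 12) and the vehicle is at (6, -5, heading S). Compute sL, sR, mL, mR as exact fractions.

25/53 10/17 -105/901 690/901

left sensor world pos  = (9, -6); dL² = 424
right sensor world pos = (3, -6); dR² = 340
sL = 200/424 = 25/53
sR = 200/340 = 10/17
mL = 1·sL + -1·sR = -105/901
mR = 1·sL + 1/2·sR = 690/901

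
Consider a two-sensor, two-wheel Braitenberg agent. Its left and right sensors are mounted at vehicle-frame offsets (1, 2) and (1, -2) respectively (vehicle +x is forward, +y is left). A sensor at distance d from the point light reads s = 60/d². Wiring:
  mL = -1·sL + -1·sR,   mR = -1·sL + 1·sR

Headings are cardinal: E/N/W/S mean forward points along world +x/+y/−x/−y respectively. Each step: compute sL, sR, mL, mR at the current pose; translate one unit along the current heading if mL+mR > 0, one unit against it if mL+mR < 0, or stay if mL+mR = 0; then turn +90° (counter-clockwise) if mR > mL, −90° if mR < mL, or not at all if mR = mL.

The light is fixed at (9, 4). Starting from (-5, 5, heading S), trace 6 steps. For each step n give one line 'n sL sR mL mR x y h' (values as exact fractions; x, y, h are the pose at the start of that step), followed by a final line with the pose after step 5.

n=0: pose=(-5,5,S); sL=5/12, sR=15/64; mL=-125/192, mR=-35/192; mL+mR=-5/6 → advance -1; mR−mL=15/32 → turn +1·90°
n=1: pose=(-5,6,E); sL=12/37, sR=60/169; mL=-4248/6253, mR=192/6253; mL+mR=-24/37 → advance -1; mR−mL=120/169 → turn +1·90°
n=2: pose=(-6,6,N); sL=30/149, sR=30/89; mL=-7140/13261, mR=1800/13261; mL+mR=-60/149 → advance -1; mR−mL=60/89 → turn +1·90°
n=3: pose=(-6,5,W); sL=60/257, sR=12/53; mL=-6264/13621, mR=-96/13621; mL+mR=-120/257 → advance -1; mR−mL=24/53 → turn +1·90°
n=4: pose=(-5,5,S); sL=5/12, sR=15/64; mL=-125/192, mR=-35/192; mL+mR=-5/6 → advance -1; mR−mL=15/32 → turn +1·90°
n=5: pose=(-5,6,E); sL=12/37, sR=60/169; mL=-4248/6253, mR=192/6253; mL+mR=-24/37 → advance -1; mR−mL=120/169 → turn +1·90°

0 5/12 15/64 -125/192 -35/192 -5 5 S
1 12/37 60/169 -4248/6253 192/6253 -5 6 E
2 30/149 30/89 -7140/13261 1800/13261 -6 6 N
3 60/257 12/53 -6264/13621 -96/13621 -6 5 W
4 5/12 15/64 -125/192 -35/192 -5 5 S
5 12/37 60/169 -4248/6253 192/6253 -5 6 E
final -6 6 N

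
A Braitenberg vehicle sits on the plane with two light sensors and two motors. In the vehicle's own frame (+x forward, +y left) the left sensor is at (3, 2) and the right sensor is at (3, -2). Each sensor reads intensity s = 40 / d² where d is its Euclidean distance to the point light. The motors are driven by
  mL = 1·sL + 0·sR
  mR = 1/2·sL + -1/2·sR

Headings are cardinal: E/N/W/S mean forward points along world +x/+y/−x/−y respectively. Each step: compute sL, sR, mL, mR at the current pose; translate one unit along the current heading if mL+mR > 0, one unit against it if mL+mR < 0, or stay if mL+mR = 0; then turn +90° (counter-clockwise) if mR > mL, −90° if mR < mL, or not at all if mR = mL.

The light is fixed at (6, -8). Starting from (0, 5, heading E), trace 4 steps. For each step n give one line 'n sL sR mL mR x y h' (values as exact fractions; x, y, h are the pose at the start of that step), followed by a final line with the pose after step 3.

0 20/117 4/13 20/117 -8/117 0 5 E
1 40/109 40/149 40/109 800/16241 1 5 S
2 10/41 2/13 10/41 24/533 1 4 W
3 40/289 40/241 40/289 -960/69649 0 4 N
final 0 5 E

n=0: pose=(0,5,E); sL=20/117, sR=4/13; mL=20/117, mR=-8/117; mL+mR=4/39 → advance +1; mR−mL=-28/117 → turn -1·90°
n=1: pose=(1,5,S); sL=40/109, sR=40/149; mL=40/109, mR=800/16241; mL+mR=6760/16241 → advance +1; mR−mL=-5160/16241 → turn -1·90°
n=2: pose=(1,4,W); sL=10/41, sR=2/13; mL=10/41, mR=24/533; mL+mR=154/533 → advance +1; mR−mL=-106/533 → turn -1·90°
n=3: pose=(0,4,N); sL=40/289, sR=40/241; mL=40/289, mR=-960/69649; mL+mR=8680/69649 → advance +1; mR−mL=-10600/69649 → turn -1·90°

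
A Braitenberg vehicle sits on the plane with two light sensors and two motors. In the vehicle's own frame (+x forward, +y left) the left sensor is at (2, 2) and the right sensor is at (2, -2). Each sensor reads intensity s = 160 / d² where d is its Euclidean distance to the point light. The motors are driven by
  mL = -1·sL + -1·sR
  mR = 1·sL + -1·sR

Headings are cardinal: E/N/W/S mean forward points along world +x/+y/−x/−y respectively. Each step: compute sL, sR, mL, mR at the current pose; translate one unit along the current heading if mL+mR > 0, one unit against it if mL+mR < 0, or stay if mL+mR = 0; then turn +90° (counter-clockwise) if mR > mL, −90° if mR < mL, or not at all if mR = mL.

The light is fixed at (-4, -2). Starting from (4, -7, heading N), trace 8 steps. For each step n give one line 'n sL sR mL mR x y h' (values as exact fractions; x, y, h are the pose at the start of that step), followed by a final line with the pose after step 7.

0 32/9 160/109 -4928/981 2048/981 4 -7 N
1 8/5 40/13 -304/65 -96/65 4 -8 W
2 32/37 160/113 -9536/4181 -2304/4181 5 -8 S
3 16/13 16/17 -480/221 64/221 5 -7 E
4 32/9 160/109 -4928/981 2048/981 4 -7 N
5 8/5 40/13 -304/65 -96/65 4 -8 W
6 32/37 160/113 -9536/4181 -2304/4181 5 -8 S
7 16/13 16/17 -480/221 64/221 5 -7 E
final 4 -7 N

n=0: pose=(4,-7,N); sL=32/9, sR=160/109; mL=-4928/981, mR=2048/981; mL+mR=-320/109 → advance -1; mR−mL=64/9 → turn +1·90°
n=1: pose=(4,-8,W); sL=8/5, sR=40/13; mL=-304/65, mR=-96/65; mL+mR=-80/13 → advance -1; mR−mL=16/5 → turn +1·90°
n=2: pose=(5,-8,S); sL=32/37, sR=160/113; mL=-9536/4181, mR=-2304/4181; mL+mR=-320/113 → advance -1; mR−mL=64/37 → turn +1·90°
n=3: pose=(5,-7,E); sL=16/13, sR=16/17; mL=-480/221, mR=64/221; mL+mR=-32/17 → advance -1; mR−mL=32/13 → turn +1·90°
n=4: pose=(4,-7,N); sL=32/9, sR=160/109; mL=-4928/981, mR=2048/981; mL+mR=-320/109 → advance -1; mR−mL=64/9 → turn +1·90°
n=5: pose=(4,-8,W); sL=8/5, sR=40/13; mL=-304/65, mR=-96/65; mL+mR=-80/13 → advance -1; mR−mL=16/5 → turn +1·90°
n=6: pose=(5,-8,S); sL=32/37, sR=160/113; mL=-9536/4181, mR=-2304/4181; mL+mR=-320/113 → advance -1; mR−mL=64/37 → turn +1·90°
n=7: pose=(5,-7,E); sL=16/13, sR=16/17; mL=-480/221, mR=64/221; mL+mR=-32/17 → advance -1; mR−mL=32/13 → turn +1·90°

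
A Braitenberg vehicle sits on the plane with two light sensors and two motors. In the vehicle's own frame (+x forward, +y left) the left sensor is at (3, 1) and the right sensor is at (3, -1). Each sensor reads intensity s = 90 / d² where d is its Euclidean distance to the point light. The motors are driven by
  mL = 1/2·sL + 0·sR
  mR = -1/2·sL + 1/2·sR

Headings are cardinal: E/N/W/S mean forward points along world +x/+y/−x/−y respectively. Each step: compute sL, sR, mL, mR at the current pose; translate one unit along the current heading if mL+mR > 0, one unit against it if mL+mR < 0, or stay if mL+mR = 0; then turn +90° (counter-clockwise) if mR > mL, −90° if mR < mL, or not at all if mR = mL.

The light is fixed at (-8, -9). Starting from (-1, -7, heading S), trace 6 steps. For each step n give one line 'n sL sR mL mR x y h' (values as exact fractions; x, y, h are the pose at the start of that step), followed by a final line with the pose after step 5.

n=0: pose=(-1,-7,S); sL=18/13, sR=90/37; mL=9/13, mR=252/481; mL+mR=45/37 → advance +1; mR−mL=-81/481 → turn -1·90°
n=1: pose=(-1,-8,W); sL=45/8, sR=9/2; mL=45/16, mR=-9/16; mL+mR=9/4 → advance +1; mR−mL=-27/8 → turn -1·90°
n=2: pose=(-2,-8,N); sL=90/41, sR=18/13; mL=45/41, mR=-216/533; mL+mR=9/13 → advance +1; mR−mL=-801/533 → turn -1·90°
n=3: pose=(-2,-7,E); sL=1, sR=45/41; mL=1/2, mR=2/41; mL+mR=45/82 → advance +1; mR−mL=-37/82 → turn -1·90°
n=4: pose=(-1,-7,S); sL=18/13, sR=90/37; mL=9/13, mR=252/481; mL+mR=45/37 → advance +1; mR−mL=-81/481 → turn -1·90°
n=5: pose=(-1,-8,W); sL=45/8, sR=9/2; mL=45/16, mR=-9/16; mL+mR=9/4 → advance +1; mR−mL=-27/8 → turn -1·90°

0 18/13 90/37 9/13 252/481 -1 -7 S
1 45/8 9/2 45/16 -9/16 -1 -8 W
2 90/41 18/13 45/41 -216/533 -2 -8 N
3 1 45/41 1/2 2/41 -2 -7 E
4 18/13 90/37 9/13 252/481 -1 -7 S
5 45/8 9/2 45/16 -9/16 -1 -8 W
final -2 -8 N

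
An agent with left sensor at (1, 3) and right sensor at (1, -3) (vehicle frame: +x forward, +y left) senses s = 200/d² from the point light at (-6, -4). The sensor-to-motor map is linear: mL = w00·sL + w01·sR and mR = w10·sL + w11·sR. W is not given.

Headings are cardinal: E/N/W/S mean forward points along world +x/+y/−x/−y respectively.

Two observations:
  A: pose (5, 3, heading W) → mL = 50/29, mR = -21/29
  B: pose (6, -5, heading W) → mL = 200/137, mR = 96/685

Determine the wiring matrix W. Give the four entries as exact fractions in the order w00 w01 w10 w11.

obs A: pose=(5,3,W) → sL=50/29, sR=1, mL=50/29, mR=-21/29
obs B: pose=(6,-5,W) → sL=200/137, sR=8/5, mL=200/137, mR=96/685
sensor matrix S = [[50/29, 1], [200/137, 8/5]]; det S = 5160/3973
solve [mL_A; mL_B] = S·[w00; w01] and [mR_A; mR_B] = S·[w10; w11]:
  w00 = 1, w01 = 0, w10 = -1, w11 = 1

1 0 -1 1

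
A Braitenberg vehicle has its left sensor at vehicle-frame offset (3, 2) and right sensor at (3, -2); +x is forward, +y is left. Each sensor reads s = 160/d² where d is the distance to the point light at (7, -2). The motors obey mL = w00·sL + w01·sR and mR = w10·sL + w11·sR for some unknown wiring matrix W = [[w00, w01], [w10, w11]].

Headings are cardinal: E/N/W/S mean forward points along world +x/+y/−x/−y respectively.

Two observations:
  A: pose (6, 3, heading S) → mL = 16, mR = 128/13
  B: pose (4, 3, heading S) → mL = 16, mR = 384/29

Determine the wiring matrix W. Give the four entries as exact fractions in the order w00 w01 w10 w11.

1/2 0 1/2 -1/2

obs A: pose=(6,3,S) → sL=32, sR=160/13, mL=16, mR=128/13
obs B: pose=(4,3,S) → sL=32, sR=160/29, mL=16, mR=384/29
sensor matrix S = [[32, 160/13], [32, 160/29]]; det S = -81920/377
solve [mL_A; mL_B] = S·[w00; w01] and [mR_A; mR_B] = S·[w10; w11]:
  w00 = 1/2, w01 = 0, w10 = 1/2, w11 = -1/2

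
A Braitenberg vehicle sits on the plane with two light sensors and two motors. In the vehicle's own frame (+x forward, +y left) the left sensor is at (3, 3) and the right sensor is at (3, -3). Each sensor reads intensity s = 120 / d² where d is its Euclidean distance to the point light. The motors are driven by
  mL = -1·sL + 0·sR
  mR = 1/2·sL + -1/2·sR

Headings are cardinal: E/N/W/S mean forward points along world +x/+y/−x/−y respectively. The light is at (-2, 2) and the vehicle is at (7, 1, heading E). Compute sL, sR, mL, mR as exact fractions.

30/37 3/4 -30/37 9/296

left sensor world pos  = (10, 4); dL² = 148
right sensor world pos = (10, -2); dR² = 160
sL = 120/148 = 30/37
sR = 120/160 = 3/4
mL = -1·sL + 0·sR = -30/37
mR = 1/2·sL + -1/2·sR = 9/296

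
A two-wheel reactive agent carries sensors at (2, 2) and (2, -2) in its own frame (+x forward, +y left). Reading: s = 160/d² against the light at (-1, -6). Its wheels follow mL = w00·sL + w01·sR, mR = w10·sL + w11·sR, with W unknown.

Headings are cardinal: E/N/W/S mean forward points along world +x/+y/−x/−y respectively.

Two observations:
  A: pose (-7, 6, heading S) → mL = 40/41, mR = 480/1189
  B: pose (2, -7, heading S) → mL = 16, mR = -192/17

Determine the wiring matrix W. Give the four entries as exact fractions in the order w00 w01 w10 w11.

0 1 1 -1

obs A: pose=(-7,6,S) → sL=40/29, sR=40/41, mL=40/41, mR=480/1189
obs B: pose=(2,-7,S) → sL=80/17, sR=16, mL=16, mR=-192/17
sensor matrix S = [[40/29, 40/41], [80/17, 16]]; det S = 353280/20213
solve [mL_A; mL_B] = S·[w00; w01] and [mR_A; mR_B] = S·[w10; w11]:
  w00 = 0, w01 = 1, w10 = 1, w11 = -1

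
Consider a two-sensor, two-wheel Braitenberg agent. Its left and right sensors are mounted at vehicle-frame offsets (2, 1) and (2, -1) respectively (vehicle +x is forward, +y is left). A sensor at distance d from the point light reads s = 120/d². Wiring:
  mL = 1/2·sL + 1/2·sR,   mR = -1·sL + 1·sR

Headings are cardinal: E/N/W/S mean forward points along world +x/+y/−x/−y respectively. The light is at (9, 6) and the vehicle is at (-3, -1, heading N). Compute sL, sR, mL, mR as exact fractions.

left sensor world pos  = (-4, 1); dL² = 194
right sensor world pos = (-2, 1); dR² = 146
sL = 120/194 = 60/97
sR = 120/146 = 60/73
mL = 1/2·sL + 1/2·sR = 5100/7081
mR = -1·sL + 1·sR = 1440/7081

60/97 60/73 5100/7081 1440/7081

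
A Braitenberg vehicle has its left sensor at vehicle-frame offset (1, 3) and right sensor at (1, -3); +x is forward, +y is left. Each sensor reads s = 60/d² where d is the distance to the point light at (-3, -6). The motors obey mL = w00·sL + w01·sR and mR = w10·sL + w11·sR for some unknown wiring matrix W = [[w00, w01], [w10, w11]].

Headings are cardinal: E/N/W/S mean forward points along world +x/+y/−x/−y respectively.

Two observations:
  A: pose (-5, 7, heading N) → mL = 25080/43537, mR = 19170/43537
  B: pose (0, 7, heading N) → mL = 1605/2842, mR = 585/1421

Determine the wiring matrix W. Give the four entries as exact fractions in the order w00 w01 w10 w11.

1 1 1/2 1

obs A: pose=(-5,7,N) → sL=60/221, sR=60/197, mL=25080/43537, mR=19170/43537
obs B: pose=(0,7,N) → sL=15/49, sR=15/58, mL=1605/2842, mR=585/1421
sensor matrix S = [[60/221, 60/197], [15/49, 15/58]]; det S = -1424250/61866077
solve [mL_A; mL_B] = S·[w00; w01] and [mR_A; mR_B] = S·[w10; w11]:
  w00 = 1, w01 = 1, w10 = 1/2, w11 = 1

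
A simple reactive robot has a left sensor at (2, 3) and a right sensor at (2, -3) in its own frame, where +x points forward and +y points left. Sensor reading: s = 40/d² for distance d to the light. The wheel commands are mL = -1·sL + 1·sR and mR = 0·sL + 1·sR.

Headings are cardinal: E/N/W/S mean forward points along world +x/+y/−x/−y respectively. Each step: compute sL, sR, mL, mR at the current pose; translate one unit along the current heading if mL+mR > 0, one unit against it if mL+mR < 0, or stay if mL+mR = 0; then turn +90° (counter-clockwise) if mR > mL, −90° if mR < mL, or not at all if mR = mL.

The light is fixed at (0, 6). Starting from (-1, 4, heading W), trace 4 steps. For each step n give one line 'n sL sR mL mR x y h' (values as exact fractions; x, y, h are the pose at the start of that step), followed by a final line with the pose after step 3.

n=0: pose=(-1,4,W); sL=20/17, sR=4; mL=48/17, mR=4; mL+mR=116/17 → advance +1; mR−mL=20/17 → turn +1·90°
n=1: pose=(-2,4,S); sL=40/17, sR=40/41; mL=-960/697, mR=40/41; mL+mR=-280/697 → advance -1; mR−mL=40/17 → turn +1·90°
n=2: pose=(-2,5,E); sL=10, sR=5/2; mL=-15/2, mR=5/2; mL+mR=-5 → advance -1; mR−mL=10 → turn +1·90°
n=3: pose=(-3,5,N); sL=40/37, sR=40; mL=1440/37, mR=40; mL+mR=2920/37 → advance +1; mR−mL=40/37 → turn +1·90°

0 20/17 4 48/17 4 -1 4 W
1 40/17 40/41 -960/697 40/41 -2 4 S
2 10 5/2 -15/2 5/2 -2 5 E
3 40/37 40 1440/37 40 -3 5 N
final -3 6 W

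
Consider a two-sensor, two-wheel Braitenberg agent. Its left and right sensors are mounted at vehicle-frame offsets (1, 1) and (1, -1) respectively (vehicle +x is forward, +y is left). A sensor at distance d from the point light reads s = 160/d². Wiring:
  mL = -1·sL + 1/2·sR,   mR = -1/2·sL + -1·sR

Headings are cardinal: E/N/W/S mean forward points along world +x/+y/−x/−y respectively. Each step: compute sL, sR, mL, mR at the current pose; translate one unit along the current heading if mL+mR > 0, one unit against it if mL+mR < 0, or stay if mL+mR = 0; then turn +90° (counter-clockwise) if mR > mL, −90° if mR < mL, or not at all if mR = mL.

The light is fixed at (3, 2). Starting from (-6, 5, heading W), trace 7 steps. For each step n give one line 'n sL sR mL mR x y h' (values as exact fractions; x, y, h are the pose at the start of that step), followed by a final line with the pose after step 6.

n=0: pose=(-6,5,W); sL=20/13, sR=40/29; mL=-320/377, mR=-810/377; mL+mR=-1130/377 → advance -1; mR−mL=-490/377 → turn -1·90°
n=1: pose=(-5,5,N); sL=160/97, sR=32/13; mL=-528/1261, mR=-4144/1261; mL+mR=-4672/1261 → advance -1; mR−mL=-3616/1261 → turn -1·90°
n=2: pose=(-5,4,E); sL=80/29, sR=16/5; mL=-168/145, mR=-664/145; mL+mR=-832/145 → advance -1; mR−mL=-496/145 → turn -1·90°
n=3: pose=(-6,4,S); sL=32/13, sR=160/101; mL=-2192/1313, mR=-3696/1313; mL+mR=-5888/1313 → advance -1; mR−mL=-1504/1313 → turn -1·90°
n=4: pose=(-6,5,W); sL=20/13, sR=40/29; mL=-320/377, mR=-810/377; mL+mR=-1130/377 → advance -1; mR−mL=-490/377 → turn -1·90°
n=5: pose=(-5,5,N); sL=160/97, sR=32/13; mL=-528/1261, mR=-4144/1261; mL+mR=-4672/1261 → advance -1; mR−mL=-3616/1261 → turn -1·90°
n=6: pose=(-5,4,E); sL=80/29, sR=16/5; mL=-168/145, mR=-664/145; mL+mR=-832/145 → advance -1; mR−mL=-496/145 → turn -1·90°

0 20/13 40/29 -320/377 -810/377 -6 5 W
1 160/97 32/13 -528/1261 -4144/1261 -5 5 N
2 80/29 16/5 -168/145 -664/145 -5 4 E
3 32/13 160/101 -2192/1313 -3696/1313 -6 4 S
4 20/13 40/29 -320/377 -810/377 -6 5 W
5 160/97 32/13 -528/1261 -4144/1261 -5 5 N
6 80/29 16/5 -168/145 -664/145 -5 4 E
final -6 4 S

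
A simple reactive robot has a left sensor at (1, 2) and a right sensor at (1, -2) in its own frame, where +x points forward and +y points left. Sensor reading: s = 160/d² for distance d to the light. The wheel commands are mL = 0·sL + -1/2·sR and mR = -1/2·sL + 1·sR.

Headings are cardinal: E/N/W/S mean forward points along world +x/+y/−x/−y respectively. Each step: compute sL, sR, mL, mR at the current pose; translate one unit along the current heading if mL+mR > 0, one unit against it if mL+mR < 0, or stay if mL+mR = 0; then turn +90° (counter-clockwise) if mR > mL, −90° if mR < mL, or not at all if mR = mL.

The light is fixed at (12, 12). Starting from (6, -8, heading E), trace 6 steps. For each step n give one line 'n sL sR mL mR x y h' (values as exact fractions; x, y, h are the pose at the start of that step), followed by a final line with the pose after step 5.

n=0: pose=(6,-8,E); sL=160/349, sR=160/509; mL=-80/509, mR=15120/177641; mL+mR=-12800/177641 → advance -1; mR−mL=43040/177641 → turn +1·90°
n=1: pose=(5,-8,N); sL=80/221, sR=80/193; mL=-40/193, mR=9960/42653; mL+mR=1120/42653 → advance +1; mR−mL=18800/42653 → turn +1·90°
n=2: pose=(5,-7,W); sL=32/101, sR=160/353; mL=-80/353, mR=10512/35653; mL+mR=2432/35653 → advance +1; mR−mL=18592/35653 → turn +1·90°
n=3: pose=(4,-7,S); sL=40/109, sR=8/25; mL=-4/25, mR=372/2725; mL+mR=-64/2725 → advance -1; mR−mL=808/2725 → turn +1·90°
n=4: pose=(4,-6,E); sL=32/61, sR=160/449; mL=-80/449, mR=2576/27389; mL+mR=-2304/27389 → advance -1; mR−mL=7456/27389 → turn +1·90°
n=5: pose=(3,-6,N); sL=16/41, sR=80/169; mL=-40/169, mR=1928/6929; mL+mR=288/6929 → advance +1; mR−mL=3568/6929 → turn +1·90°

0 160/349 160/509 -80/509 15120/177641 6 -8 E
1 80/221 80/193 -40/193 9960/42653 5 -8 N
2 32/101 160/353 -80/353 10512/35653 5 -7 W
3 40/109 8/25 -4/25 372/2725 4 -7 S
4 32/61 160/449 -80/449 2576/27389 4 -6 E
5 16/41 80/169 -40/169 1928/6929 3 -6 N
final 3 -5 W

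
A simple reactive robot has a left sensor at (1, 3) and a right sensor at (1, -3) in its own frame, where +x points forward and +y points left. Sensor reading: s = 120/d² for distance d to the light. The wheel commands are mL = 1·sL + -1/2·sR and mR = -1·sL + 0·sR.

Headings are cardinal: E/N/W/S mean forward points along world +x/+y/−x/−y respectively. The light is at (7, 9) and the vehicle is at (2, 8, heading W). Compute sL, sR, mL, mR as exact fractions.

left sensor world pos  = (1, 5); dL² = 52
right sensor world pos = (1, 11); dR² = 40
sL = 120/52 = 30/13
sR = 120/40 = 3
mL = 1·sL + -1/2·sR = 21/26
mR = -1·sL + 0·sR = -30/13

30/13 3 21/26 -30/13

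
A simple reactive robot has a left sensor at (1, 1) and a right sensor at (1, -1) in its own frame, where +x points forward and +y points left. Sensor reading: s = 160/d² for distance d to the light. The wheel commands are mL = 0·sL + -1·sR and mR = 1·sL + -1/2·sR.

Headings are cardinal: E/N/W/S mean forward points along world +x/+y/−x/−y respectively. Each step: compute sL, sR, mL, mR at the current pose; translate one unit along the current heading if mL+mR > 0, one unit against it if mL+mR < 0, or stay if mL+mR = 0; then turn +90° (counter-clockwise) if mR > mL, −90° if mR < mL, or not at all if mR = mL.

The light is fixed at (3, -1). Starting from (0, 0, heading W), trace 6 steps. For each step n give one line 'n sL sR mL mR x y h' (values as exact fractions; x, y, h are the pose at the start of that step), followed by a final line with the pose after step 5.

n=0: pose=(0,0,W); sL=10, sR=8; mL=-8, mR=6; mL+mR=-2 → advance -1; mR−mL=14 → turn +1·90°
n=1: pose=(1,0,S); sL=160, sR=160/9; mL=-160/9, mR=1360/9; mL+mR=400/3 → advance +1; mR−mL=1520/9 → turn +1·90°
n=2: pose=(1,-1,E); sL=80, sR=80; mL=-80, mR=40; mL+mR=-40 → advance -1; mR−mL=120 → turn +1·90°
n=3: pose=(0,-1,N); sL=160/17, sR=32; mL=-32, mR=-112/17; mL+mR=-656/17 → advance -1; mR−mL=432/17 → turn +1·90°
n=4: pose=(0,-2,W); sL=8, sR=10; mL=-10, mR=3; mL+mR=-7 → advance -1; mR−mL=13 → turn +1·90°
n=5: pose=(1,-2,S); sL=32, sR=160/13; mL=-160/13, mR=336/13; mL+mR=176/13 → advance +1; mR−mL=496/13 → turn +1·90°

0 10 8 -8 6 0 0 W
1 160 160/9 -160/9 1360/9 1 0 S
2 80 80 -80 40 1 -1 E
3 160/17 32 -32 -112/17 0 -1 N
4 8 10 -10 3 0 -2 W
5 32 160/13 -160/13 336/13 1 -2 S
final 1 -3 E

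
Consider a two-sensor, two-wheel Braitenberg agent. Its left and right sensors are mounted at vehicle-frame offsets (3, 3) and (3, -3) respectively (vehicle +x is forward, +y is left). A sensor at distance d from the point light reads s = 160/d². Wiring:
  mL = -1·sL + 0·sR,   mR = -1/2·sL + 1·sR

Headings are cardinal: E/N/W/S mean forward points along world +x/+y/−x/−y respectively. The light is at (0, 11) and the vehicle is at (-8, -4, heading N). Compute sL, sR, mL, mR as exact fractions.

32/53 160/169 -32/53 5776/8957

left sensor world pos  = (-11, -1); dL² = 265
right sensor world pos = (-5, -1); dR² = 169
sL = 160/265 = 32/53
sR = 160/169 = 160/169
mL = -1·sL + 0·sR = -32/53
mR = -1/2·sL + 1·sR = 5776/8957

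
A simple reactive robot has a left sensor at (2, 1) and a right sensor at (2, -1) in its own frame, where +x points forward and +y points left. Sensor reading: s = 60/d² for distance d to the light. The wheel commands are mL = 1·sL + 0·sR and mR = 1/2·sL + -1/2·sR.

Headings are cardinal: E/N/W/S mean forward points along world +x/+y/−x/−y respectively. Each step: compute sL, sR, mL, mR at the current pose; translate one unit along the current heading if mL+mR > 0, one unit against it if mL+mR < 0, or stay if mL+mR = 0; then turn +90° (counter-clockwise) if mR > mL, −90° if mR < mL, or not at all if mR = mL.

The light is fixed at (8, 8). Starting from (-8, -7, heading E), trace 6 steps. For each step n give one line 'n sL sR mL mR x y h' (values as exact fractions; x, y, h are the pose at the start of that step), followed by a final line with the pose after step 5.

n=0: pose=(-8,-7,E); sL=15/98, sR=15/113; mL=15/98, mR=225/22148; mL+mR=3615/22148 → advance +1; mR−mL=-3165/22148 → turn -1·90°
n=1: pose=(-7,-7,S); sL=12/97, sR=12/109; mL=12/97, mR=72/10573; mL+mR=1380/10573 → advance +1; mR−mL=-1236/10573 → turn -1·90°
n=2: pose=(-7,-8,W); sL=30/289, sR=30/257; mL=30/289, mR=-480/74273; mL+mR=7230/74273 → advance +1; mR−mL=-8190/74273 → turn -1·90°
n=3: pose=(-8,-8,N); sL=12/97, sR=60/421; mL=12/97, mR=-384/40837; mL+mR=4668/40837 → advance +1; mR−mL=-5436/40837 → turn -1·90°
n=4: pose=(-8,-7,E); sL=15/98, sR=15/113; mL=15/98, mR=225/22148; mL+mR=3615/22148 → advance +1; mR−mL=-3165/22148 → turn -1·90°
n=5: pose=(-7,-7,S); sL=12/97, sR=12/109; mL=12/97, mR=72/10573; mL+mR=1380/10573 → advance +1; mR−mL=-1236/10573 → turn -1·90°

0 15/98 15/113 15/98 225/22148 -8 -7 E
1 12/97 12/109 12/97 72/10573 -7 -7 S
2 30/289 30/257 30/289 -480/74273 -7 -8 W
3 12/97 60/421 12/97 -384/40837 -8 -8 N
4 15/98 15/113 15/98 225/22148 -8 -7 E
5 12/97 12/109 12/97 72/10573 -7 -7 S
final -7 -8 W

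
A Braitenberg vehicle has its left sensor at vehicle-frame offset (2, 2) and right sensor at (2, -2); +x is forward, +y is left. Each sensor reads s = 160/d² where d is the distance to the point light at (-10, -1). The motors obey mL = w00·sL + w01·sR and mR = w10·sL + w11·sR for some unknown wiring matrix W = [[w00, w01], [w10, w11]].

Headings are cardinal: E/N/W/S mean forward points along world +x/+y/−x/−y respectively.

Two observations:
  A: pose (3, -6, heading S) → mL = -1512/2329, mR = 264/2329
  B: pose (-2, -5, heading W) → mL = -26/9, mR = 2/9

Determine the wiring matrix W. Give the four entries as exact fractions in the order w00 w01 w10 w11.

1/2 -1 1 -1/2

obs A: pose=(3,-6,S) → sL=80/137, sR=16/17, mL=-1512/2329, mR=264/2329
obs B: pose=(-2,-5,W) → sL=20/9, sR=4, mL=-26/9, mR=2/9
sensor matrix S = [[80/137, 16/17], [20/9, 4]]; det S = 5120/20961
solve [mL_A; mL_B] = S·[w00; w01] and [mR_A; mR_B] = S·[w10; w11]:
  w00 = 1/2, w01 = -1, w10 = 1, w11 = -1/2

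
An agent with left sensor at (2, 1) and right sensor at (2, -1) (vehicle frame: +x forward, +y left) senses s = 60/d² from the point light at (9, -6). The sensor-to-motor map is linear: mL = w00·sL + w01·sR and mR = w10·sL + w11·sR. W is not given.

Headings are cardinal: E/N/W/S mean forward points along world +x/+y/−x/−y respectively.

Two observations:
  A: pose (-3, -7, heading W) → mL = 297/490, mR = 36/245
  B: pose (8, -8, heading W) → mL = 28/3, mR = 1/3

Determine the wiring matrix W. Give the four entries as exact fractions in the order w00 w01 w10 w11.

1 1 1 -1/2

obs A: pose=(-3,-7,W) → sL=3/10, sR=15/49, mL=297/490, mR=36/245
obs B: pose=(8,-8,W) → sL=10/3, sR=6, mL=28/3, mR=1/3
sensor matrix S = [[3/10, 15/49], [10/3, 6]]; det S = 191/245
solve [mL_A; mL_B] = S·[w00; w01] and [mR_A; mR_B] = S·[w10; w11]:
  w00 = 1, w01 = 1, w10 = 1, w11 = -1/2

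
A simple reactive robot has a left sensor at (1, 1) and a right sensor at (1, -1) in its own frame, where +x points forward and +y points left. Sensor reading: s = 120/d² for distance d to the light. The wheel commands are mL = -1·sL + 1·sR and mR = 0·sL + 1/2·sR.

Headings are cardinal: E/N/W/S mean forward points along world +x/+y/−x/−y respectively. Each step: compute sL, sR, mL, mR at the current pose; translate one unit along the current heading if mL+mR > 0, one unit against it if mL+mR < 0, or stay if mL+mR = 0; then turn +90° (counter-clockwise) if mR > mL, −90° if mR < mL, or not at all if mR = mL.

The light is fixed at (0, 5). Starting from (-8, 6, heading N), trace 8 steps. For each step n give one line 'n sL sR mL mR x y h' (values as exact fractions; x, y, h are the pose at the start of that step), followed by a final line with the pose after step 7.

0 24/17 120/53 768/901 60/53 -8 6 N
1 60/41 4/3 -16/123 2/3 -8 7 W
2 24/13 120/101 -864/1313 60/101 -9 7 S
3 3/2 30/17 9/34 15/17 -9 8 E
4 120/97 24/13 768/1261 12/13 -8 8 N
5 4/3 60/53 -32/159 30/53 -8 9 W
6 120/73 120/109 -4320/7957 60/109 -9 9 S
7 3/2 30/17 9/34 15/17 -9 8 E
final -8 8 N

n=0: pose=(-8,6,N); sL=24/17, sR=120/53; mL=768/901, mR=60/53; mL+mR=1788/901 → advance +1; mR−mL=252/901 → turn +1·90°
n=1: pose=(-8,7,W); sL=60/41, sR=4/3; mL=-16/123, mR=2/3; mL+mR=22/41 → advance +1; mR−mL=98/123 → turn +1·90°
n=2: pose=(-9,7,S); sL=24/13, sR=120/101; mL=-864/1313, mR=60/101; mL+mR=-84/1313 → advance -1; mR−mL=1644/1313 → turn +1·90°
n=3: pose=(-9,8,E); sL=3/2, sR=30/17; mL=9/34, mR=15/17; mL+mR=39/34 → advance +1; mR−mL=21/34 → turn +1·90°
n=4: pose=(-8,8,N); sL=120/97, sR=24/13; mL=768/1261, mR=12/13; mL+mR=1932/1261 → advance +1; mR−mL=396/1261 → turn +1·90°
n=5: pose=(-8,9,W); sL=4/3, sR=60/53; mL=-32/159, mR=30/53; mL+mR=58/159 → advance +1; mR−mL=122/159 → turn +1·90°
n=6: pose=(-9,9,S); sL=120/73, sR=120/109; mL=-4320/7957, mR=60/109; mL+mR=60/7957 → advance +1; mR−mL=8700/7957 → turn +1·90°
n=7: pose=(-9,8,E); sL=3/2, sR=30/17; mL=9/34, mR=15/17; mL+mR=39/34 → advance +1; mR−mL=21/34 → turn +1·90°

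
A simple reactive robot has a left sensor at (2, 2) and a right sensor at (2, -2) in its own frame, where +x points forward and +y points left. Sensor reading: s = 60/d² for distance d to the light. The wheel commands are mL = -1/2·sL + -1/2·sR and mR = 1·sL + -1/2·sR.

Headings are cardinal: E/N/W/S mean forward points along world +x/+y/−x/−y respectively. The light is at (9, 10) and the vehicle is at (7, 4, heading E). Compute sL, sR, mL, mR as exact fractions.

15/4 15/16 -75/32 105/32

left sensor world pos  = (9, 6); dL² = 16
right sensor world pos = (9, 2); dR² = 64
sL = 60/16 = 15/4
sR = 60/64 = 15/16
mL = -1/2·sL + -1/2·sR = -75/32
mR = 1·sL + -1/2·sR = 105/32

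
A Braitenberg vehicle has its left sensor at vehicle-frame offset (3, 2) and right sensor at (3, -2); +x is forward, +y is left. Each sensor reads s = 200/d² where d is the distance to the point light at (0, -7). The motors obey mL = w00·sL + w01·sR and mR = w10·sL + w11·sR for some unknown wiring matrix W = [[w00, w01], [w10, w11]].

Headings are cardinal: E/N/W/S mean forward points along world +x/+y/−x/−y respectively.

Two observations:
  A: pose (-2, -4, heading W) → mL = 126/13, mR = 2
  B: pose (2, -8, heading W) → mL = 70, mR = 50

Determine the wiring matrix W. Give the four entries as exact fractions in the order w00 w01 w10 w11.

1 1/2 0 1/2

obs A: pose=(-2,-4,W) → sL=100/13, sR=4, mL=126/13, mR=2
obs B: pose=(2,-8,W) → sL=20, sR=100, mL=70, mR=50
sensor matrix S = [[100/13, 4], [20, 100]]; det S = 8960/13
solve [mL_A; mL_B] = S·[w00; w01] and [mR_A; mR_B] = S·[w10; w11]:
  w00 = 1, w01 = 1/2, w10 = 0, w11 = 1/2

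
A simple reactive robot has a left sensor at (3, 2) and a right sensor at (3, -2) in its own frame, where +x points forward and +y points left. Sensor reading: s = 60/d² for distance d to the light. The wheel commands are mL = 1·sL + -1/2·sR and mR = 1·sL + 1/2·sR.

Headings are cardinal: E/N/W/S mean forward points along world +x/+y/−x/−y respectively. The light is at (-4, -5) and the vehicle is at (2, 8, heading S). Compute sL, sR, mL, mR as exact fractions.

15/41 15/29 255/2378 1485/2378

left sensor world pos  = (4, 5); dL² = 164
right sensor world pos = (0, 5); dR² = 116
sL = 60/164 = 15/41
sR = 60/116 = 15/29
mL = 1·sL + -1/2·sR = 255/2378
mR = 1·sL + 1/2·sR = 1485/2378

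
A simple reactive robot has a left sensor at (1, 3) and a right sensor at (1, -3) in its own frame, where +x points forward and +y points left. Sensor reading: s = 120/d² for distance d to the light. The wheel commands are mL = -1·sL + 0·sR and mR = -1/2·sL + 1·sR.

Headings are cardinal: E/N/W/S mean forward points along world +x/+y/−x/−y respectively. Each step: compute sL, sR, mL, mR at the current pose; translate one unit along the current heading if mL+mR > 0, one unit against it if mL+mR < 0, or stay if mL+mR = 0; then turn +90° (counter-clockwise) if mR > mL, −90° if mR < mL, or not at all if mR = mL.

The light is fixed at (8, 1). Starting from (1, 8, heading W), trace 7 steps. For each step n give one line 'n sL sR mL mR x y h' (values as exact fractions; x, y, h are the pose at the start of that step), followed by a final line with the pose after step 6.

n=0: pose=(1,8,W); sL=3/2, sR=30/41; mL=-3/2, mR=-3/164; mL+mR=-249/164 → advance -1; mR−mL=243/164 → turn +1·90°
n=1: pose=(2,8,S); sL=8/3, sR=40/39; mL=-8/3, mR=-4/13; mL+mR=-116/39 → advance -1; mR−mL=92/39 → turn +1·90°
n=2: pose=(2,9,E); sL=60/73, sR=12/5; mL=-60/73, mR=726/365; mL+mR=426/365 → advance +1; mR−mL=1026/365 → turn +1·90°
n=3: pose=(3,9,N); sL=24/29, sR=24/17; mL=-24/29, mR=492/493; mL+mR=84/493 → advance +1; mR−mL=900/493 → turn +1·90°
n=4: pose=(3,10,W); sL=5/3, sR=2/3; mL=-5/3, mR=-1/6; mL+mR=-11/6 → advance -1; mR−mL=3/2 → turn +1·90°
n=5: pose=(4,10,S); sL=24/13, sR=120/113; mL=-24/13, mR=204/1469; mL+mR=-2508/1469 → advance -1; mR−mL=2916/1469 → turn +1·90°
n=6: pose=(4,11,E); sL=60/89, sR=60/29; mL=-60/89, mR=4470/2581; mL+mR=2730/2581 → advance +1; mR−mL=6210/2581 → turn +1·90°

0 3/2 30/41 -3/2 -3/164 1 8 W
1 8/3 40/39 -8/3 -4/13 2 8 S
2 60/73 12/5 -60/73 726/365 2 9 E
3 24/29 24/17 -24/29 492/493 3 9 N
4 5/3 2/3 -5/3 -1/6 3 10 W
5 24/13 120/113 -24/13 204/1469 4 10 S
6 60/89 60/29 -60/89 4470/2581 4 11 E
final 5 11 N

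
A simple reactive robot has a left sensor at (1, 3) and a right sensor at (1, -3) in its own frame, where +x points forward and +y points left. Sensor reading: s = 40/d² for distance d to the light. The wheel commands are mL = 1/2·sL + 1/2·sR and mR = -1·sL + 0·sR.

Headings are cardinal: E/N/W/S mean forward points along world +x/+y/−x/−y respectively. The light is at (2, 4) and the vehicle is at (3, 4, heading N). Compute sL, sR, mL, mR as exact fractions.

8 40/17 88/17 -8

left sensor world pos  = (0, 5); dL² = 5
right sensor world pos = (6, 5); dR² = 17
sL = 40/5 = 8
sR = 40/17 = 40/17
mL = 1/2·sL + 1/2·sR = 88/17
mR = -1·sL + 0·sR = -8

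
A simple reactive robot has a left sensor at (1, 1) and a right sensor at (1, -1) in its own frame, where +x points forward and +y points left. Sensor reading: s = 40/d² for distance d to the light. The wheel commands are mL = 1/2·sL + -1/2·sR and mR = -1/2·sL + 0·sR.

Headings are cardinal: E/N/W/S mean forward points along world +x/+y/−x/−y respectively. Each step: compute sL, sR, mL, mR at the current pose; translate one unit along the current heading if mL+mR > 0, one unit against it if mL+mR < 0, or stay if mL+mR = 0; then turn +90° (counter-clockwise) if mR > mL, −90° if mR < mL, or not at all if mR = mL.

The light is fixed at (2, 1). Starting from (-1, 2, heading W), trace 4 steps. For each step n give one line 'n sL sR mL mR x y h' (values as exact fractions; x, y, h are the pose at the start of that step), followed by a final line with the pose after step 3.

n=0: pose=(-1,2,W); sL=5/2, sR=2; mL=1/4, mR=-5/4; mL+mR=-1 → advance -1; mR−mL=-3/2 → turn -1·90°
n=1: pose=(0,2,N); sL=40/13, sR=8; mL=-32/13, mR=-20/13; mL+mR=-4 → advance -1; mR−mL=12/13 → turn +1·90°
n=2: pose=(0,1,W); sL=4, sR=4; mL=0, mR=-2; mL+mR=-2 → advance -1; mR−mL=-2 → turn -1·90°
n=3: pose=(1,1,N); sL=8, sR=40; mL=-16, mR=-4; mL+mR=-20 → advance -1; mR−mL=12 → turn +1·90°

0 5/2 2 1/4 -5/4 -1 2 W
1 40/13 8 -32/13 -20/13 0 2 N
2 4 4 0 -2 0 1 W
3 8 40 -16 -4 1 1 N
final 1 0 W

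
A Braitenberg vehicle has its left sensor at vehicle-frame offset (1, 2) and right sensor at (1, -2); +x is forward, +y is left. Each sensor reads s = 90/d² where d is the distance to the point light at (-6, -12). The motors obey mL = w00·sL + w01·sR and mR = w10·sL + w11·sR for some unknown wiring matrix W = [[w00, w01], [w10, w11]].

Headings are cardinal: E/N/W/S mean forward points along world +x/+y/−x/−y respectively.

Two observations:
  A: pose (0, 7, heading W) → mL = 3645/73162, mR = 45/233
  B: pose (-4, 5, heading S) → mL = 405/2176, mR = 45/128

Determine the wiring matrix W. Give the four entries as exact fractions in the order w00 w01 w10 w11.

-1/2 1 0 1

obs A: pose=(0,7,W) → sL=45/157, sR=45/233, mL=3645/73162, mR=45/233
obs B: pose=(-4,5,S) → sL=45/136, sR=45/128, mL=405/2176, mR=45/128
sensor matrix S = [[45/157, 45/233], [45/136, 45/128]]; det S = 2934225/79600256
solve [mL_A; mL_B] = S·[w00; w01] and [mR_A; mR_B] = S·[w10; w11]:
  w00 = -1/2, w01 = 1, w10 = 0, w11 = 1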